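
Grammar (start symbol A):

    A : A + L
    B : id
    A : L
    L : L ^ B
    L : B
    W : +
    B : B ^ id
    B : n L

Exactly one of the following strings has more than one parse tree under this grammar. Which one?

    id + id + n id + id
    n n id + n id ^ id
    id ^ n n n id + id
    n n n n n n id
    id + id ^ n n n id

id + id + n id + id: 1 tree
n n id + n id ^ id: 4 trees
id ^ n n n id + id: 1 tree
n n n n n n id: 1 tree
id + id ^ n n n id: 1 tree

n n id + n id ^ id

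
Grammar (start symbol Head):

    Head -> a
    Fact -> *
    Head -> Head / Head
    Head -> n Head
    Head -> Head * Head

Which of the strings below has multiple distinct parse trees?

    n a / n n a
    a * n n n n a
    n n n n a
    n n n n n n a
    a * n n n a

n a / n n a

n a / n n a: 2 trees
a * n n n n a: 1 tree
n n n n a: 1 tree
n n n n n n a: 1 tree
a * n n n a: 1 tree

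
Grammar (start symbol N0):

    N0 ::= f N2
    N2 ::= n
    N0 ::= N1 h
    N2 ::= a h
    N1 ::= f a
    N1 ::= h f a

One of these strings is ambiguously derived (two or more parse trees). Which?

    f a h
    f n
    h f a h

f a h

f a h: 2 trees
f n: 1 tree
h f a h: 1 tree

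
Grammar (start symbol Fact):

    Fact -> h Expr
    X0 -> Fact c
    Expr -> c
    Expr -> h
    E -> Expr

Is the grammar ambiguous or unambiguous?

(E, X0 are unreachable from Fact, so their rules don't affect L(Fact).) Each reachable nonterminal has at most one production per leading terminal, and all productions are right-linear; the derivation is determined token-by-token.

Unambiguous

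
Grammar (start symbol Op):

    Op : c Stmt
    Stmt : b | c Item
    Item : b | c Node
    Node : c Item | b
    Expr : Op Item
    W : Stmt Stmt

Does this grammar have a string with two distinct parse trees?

(Expr, W are unreachable from Op, so their rules don't affect L(Op).) Each reachable nonterminal has at most one production per leading terminal, and all productions are right-linear; the derivation is determined token-by-token.

Unambiguous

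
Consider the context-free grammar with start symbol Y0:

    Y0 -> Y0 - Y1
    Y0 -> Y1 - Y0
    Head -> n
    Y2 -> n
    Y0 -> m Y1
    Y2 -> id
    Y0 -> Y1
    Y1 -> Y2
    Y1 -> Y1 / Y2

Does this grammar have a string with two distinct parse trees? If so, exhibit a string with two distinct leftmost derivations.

Witness: id - id

Derivation 1: Y0 ⇒ Y0 - Y1 ⇒ Y1 - Y1 ⇒ Y2 - Y1 ⇒ id - Y1 ⇒ id - Y2 ⇒ id - id
Derivation 2: Y0 ⇒ Y1 - Y0 ⇒ Y2 - Y0 ⇒ id - Y0 ⇒ id - Y1 ⇒ id - Y2 ⇒ id - id

Two distinct leftmost derivations for the same string.

Ambiguous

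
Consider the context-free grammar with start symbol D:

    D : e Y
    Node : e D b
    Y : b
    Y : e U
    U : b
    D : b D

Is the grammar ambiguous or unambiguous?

Unambiguous

(Node is unreachable from D, so its rules don't affect L(D).) The reachable rules are right-linear with at most one rule per (nonterminal, next-terminal) pair. Each input token forces the next rule, so parsing is deterministic.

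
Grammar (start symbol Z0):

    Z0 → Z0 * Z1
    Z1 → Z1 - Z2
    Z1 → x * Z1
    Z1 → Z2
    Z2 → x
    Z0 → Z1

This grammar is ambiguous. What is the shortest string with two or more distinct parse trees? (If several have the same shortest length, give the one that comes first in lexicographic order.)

x * x

length 1: no string has ≥2 trees
length 3: x * x has 2 parse trees

Two derivations of x * x:
  Z0 ⇒ Z0 * Z1 ⇒ Z1 * Z1 ⇒ Z2 * Z1 ⇒ x * Z1 ⇒ x * Z2 ⇒ x * x
  Z0 ⇒ Z1 ⇒ x * Z1 ⇒ x * Z2 ⇒ x * x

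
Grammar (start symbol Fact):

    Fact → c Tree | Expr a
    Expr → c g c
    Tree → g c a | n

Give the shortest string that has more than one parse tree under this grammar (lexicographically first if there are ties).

c g c a

length 2: no string has ≥2 trees
length 4: c g c a has 2 parse trees

Two derivations of c g c a:
  Fact ⇒ c Tree ⇒ c g c a
  Fact ⇒ Expr a ⇒ c g c a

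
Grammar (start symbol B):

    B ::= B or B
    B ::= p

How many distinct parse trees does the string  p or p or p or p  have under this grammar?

Parse trees for p or p or p or p:
  [B [B p] or [B [B p] or [B [B p] or [B p]]]]
  [B [B p] or [B [B [B p] or [B p]] or [B p]]]
  [B [B [B p] or [B p]] or [B [B p] or [B p]]]
  [B [B [B p] or [B [B p] or [B p]]] or [B p]]
  [B [B [B [B p] or [B p]] or [B p]] or [B p]]

5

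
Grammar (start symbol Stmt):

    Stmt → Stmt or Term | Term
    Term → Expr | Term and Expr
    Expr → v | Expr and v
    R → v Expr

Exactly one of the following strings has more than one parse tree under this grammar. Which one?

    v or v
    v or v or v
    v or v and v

v or v and v

v or v: 1 tree
v or v or v: 1 tree
v or v and v: 2 trees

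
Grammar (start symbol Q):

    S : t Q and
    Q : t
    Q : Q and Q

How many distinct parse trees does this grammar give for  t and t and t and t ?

Parse trees for t and t and t and t:
  [Q [Q t] and [Q [Q t] and [Q [Q t] and [Q t]]]]
  [Q [Q t] and [Q [Q [Q t] and [Q t]] and [Q t]]]
  [Q [Q [Q t] and [Q t]] and [Q [Q t] and [Q t]]]
  [Q [Q [Q t] and [Q [Q t] and [Q t]]] and [Q t]]
  [Q [Q [Q [Q t] and [Q t]] and [Q t]] and [Q t]]

5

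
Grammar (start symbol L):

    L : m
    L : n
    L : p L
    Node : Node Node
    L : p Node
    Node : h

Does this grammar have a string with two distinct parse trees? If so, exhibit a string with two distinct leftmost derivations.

Ambiguous

Witness: p h h h

Derivation 1: L ⇒ p Node ⇒ p Node Node ⇒ p Node Node Node ⇒ p h Node Node ⇒ p h h Node ⇒ p h h h
Derivation 2: L ⇒ p Node ⇒ p Node Node ⇒ p h Node ⇒ p h Node Node ⇒ p h h Node ⇒ p h h h

Two distinct leftmost derivations for the same string.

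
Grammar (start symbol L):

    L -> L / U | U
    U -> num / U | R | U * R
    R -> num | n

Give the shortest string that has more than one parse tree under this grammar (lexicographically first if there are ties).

num / n

length 1: no string has ≥2 trees
length 3: num / n has 2 parse trees

Two derivations of num / n:
  L ⇒ L / U ⇒ U / U ⇒ R / U ⇒ num / U ⇒ num / R ⇒ num / n
  L ⇒ U ⇒ num / U ⇒ num / R ⇒ num / n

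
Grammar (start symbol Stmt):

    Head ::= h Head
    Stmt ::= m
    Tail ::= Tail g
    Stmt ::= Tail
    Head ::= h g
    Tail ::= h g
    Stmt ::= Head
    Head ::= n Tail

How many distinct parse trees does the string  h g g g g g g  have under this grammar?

1

Parse trees for h g g g g g g:
  [Stmt [Tail [Tail [Tail [Tail [Tail [Tail h g] g] g] g] g] g]]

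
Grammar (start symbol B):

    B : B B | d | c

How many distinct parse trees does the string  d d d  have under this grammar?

Parse trees for d d d:
  [B [B d] [B [B d] [B d]]]
  [B [B [B d] [B d]] [B d]]

2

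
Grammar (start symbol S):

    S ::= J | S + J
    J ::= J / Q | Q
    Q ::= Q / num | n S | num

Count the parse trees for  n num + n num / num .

Parse trees for n num + n num / num (showing first 6 of 10):
  [S [J [J [Q n [S [S [J [Q num]]] + [J [Q n [S [J [Q num]]]]]]]] / [Q num]]]
  [S [J [Q [Q n [S [S [J [Q num]]] + [J [Q n [S [J [Q num]]]]]]] / num]]]
  [S [J [Q n [S [S [J [Q num]]] + [J [J [Q n [S [J [Q num]]]]] / [Q num]]]]]]
  [S [J [Q n [S [S [J [Q num]]] + [J [Q [Q n [S [J [Q num]]]] / num]]]]]]
  [S [J [Q n [S [S [J [Q num]]] + [J [Q n [S [J [J [Q num]] / [Q num]]]]]]]]]
  [S [J [Q n [S [S [J [Q num]]] + [J [Q n [S [J [Q [Q num] / num]]]]]]]]]

10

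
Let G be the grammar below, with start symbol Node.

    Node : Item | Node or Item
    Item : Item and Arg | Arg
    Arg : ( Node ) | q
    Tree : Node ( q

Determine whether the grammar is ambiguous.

Unambiguous

(Tree is unreachable from Node, so its rules don't affect L(Node).) Node → Node or Item | Item  ;  Item → Item and Arg | Arg  — a left-associative chain with Arg at the bottom. Each string factors uniquely by precedence.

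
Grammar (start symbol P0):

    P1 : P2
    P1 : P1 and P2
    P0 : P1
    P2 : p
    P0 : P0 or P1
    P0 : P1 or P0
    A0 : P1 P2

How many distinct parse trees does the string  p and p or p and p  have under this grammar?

2

Parse trees for p and p or p and p:
  [P0 [P0 [P1 [P1 [P2 p]] and [P2 p]]] or [P1 [P1 [P2 p]] and [P2 p]]]
  [P0 [P1 [P1 [P2 p]] and [P2 p]] or [P0 [P1 [P1 [P2 p]] and [P2 p]]]]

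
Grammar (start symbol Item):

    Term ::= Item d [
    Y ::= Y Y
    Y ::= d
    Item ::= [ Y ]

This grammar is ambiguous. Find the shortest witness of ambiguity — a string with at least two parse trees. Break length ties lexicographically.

length 3: no string has ≥2 trees
length 4: no string has ≥2 trees
length 5: [ d d d ] has 2 parse trees

Two derivations of [ d d d ]:
  Item ⇒ [ Y ] ⇒ [ Y Y ] ⇒ [ Y Y Y ] ⇒ [ d Y Y ] ⇒ [ d d Y ] ⇒ [ d d d ]
  Item ⇒ [ Y ] ⇒ [ Y Y ] ⇒ [ d Y ] ⇒ [ d Y Y ] ⇒ [ d d Y ] ⇒ [ d d d ]

[ d d d ]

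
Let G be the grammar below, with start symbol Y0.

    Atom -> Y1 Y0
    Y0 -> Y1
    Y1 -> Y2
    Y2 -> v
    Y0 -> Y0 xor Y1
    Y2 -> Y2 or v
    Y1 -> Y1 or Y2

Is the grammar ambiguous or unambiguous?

Witness: v or v

Derivation 1: Y0 ⇒ Y1 ⇒ Y2 ⇒ Y2 or v ⇒ v or v
Derivation 2: Y0 ⇒ Y1 ⇒ Y1 or Y2 ⇒ Y2 or Y2 ⇒ v or Y2 ⇒ v or v

Two distinct leftmost derivations for the same string.

Ambiguous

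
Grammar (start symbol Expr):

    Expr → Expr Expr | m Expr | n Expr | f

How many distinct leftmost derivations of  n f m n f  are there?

Parse trees for n f m n f:
  [Expr [Expr n [Expr f]] [Expr m [Expr n [Expr f]]]]
  [Expr n [Expr [Expr f] [Expr m [Expr n [Expr f]]]]]

2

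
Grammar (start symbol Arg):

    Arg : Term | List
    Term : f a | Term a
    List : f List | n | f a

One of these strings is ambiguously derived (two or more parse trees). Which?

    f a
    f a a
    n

f a: 2 trees
f a a: 1 tree
n: 1 tree

f a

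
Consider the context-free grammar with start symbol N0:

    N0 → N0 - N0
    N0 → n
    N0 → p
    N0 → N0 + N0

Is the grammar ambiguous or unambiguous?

Ambiguous

Witness: n + n + n

Derivation 1: N0 ⇒ N0 + N0 ⇒ n + N0 ⇒ n + N0 + N0 ⇒ n + n + N0 ⇒ n + n + n
Derivation 2: N0 ⇒ N0 + N0 ⇒ N0 + N0 + N0 ⇒ n + N0 + N0 ⇒ n + n + N0 ⇒ n + n + n

Two distinct leftmost derivations for the same string.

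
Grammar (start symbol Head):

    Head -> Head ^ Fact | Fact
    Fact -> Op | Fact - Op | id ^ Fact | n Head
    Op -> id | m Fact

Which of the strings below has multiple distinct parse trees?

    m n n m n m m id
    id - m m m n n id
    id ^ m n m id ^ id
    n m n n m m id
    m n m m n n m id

m n n m n m m id: 1 tree
id - m m m n n id: 1 tree
id ^ m n m id ^ id: 6 trees
n m n n m m id: 1 tree
m n m m n n m id: 1 tree

id ^ m n m id ^ id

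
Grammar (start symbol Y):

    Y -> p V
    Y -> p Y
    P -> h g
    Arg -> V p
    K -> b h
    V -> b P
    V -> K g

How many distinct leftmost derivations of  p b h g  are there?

2

Parse trees for p b h g:
  [Y p [V b [P h g]]]
  [Y p [V [K b h] g]]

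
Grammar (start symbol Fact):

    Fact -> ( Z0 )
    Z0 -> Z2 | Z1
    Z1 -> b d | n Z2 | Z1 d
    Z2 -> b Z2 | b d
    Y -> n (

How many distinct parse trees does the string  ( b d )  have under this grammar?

2

Parse trees for ( b d ):
  [Fact ( [Z0 [Z2 b d]] )]
  [Fact ( [Z0 [Z1 b d]] )]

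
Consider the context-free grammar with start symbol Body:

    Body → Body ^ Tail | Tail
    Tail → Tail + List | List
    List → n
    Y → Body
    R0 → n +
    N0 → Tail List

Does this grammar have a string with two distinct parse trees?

(Y, R0, N0 are unreachable from Body, so their rules don't affect L(Body).) This is a standard precedence ladder (Body over Tail over List), with each level left-recursive on its own operator ('^' at Body, '+' at Tail). That structure is LR(1), hence unambiguous.

Unambiguous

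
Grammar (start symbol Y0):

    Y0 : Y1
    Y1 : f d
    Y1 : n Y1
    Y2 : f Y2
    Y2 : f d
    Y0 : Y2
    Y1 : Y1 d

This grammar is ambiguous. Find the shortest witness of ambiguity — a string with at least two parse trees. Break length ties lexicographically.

length 2: f d has 2 parse trees

Two derivations of f d:
  Y0 ⇒ Y1 ⇒ f d
  Y0 ⇒ Y2 ⇒ f d

f d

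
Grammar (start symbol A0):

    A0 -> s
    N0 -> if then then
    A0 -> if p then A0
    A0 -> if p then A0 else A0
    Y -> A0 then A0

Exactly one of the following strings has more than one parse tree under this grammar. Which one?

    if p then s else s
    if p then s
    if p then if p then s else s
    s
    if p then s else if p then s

if p then if p then s else s

if p then s else s: 1 tree
if p then s: 1 tree
if p then if p then s else s: 2 trees
s: 1 tree
if p then s else if p then s: 1 tree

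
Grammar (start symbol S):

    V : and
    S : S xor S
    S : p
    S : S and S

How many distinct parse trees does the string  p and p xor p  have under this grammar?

2

Parse trees for p and p xor p:
  [S [S [S p] and [S p]] xor [S p]]
  [S [S p] and [S [S p] xor [S p]]]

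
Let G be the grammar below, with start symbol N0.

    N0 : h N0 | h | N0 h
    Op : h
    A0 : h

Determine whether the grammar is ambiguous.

Witness: h h

Derivation 1: N0 ⇒ h N0 ⇒ h h
Derivation 2: N0 ⇒ N0 h ⇒ h h

Two distinct leftmost derivations for the same string.

Ambiguous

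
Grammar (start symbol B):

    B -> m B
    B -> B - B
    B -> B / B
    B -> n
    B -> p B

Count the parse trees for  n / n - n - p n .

5

Parse trees for n / n - n - p n:
  [B [B [B n] / [B n]] - [B [B n] - [B p [B n]]]]
  [B [B [B [B n] / [B n]] - [B n]] - [B p [B n]]]
  [B [B [B n] / [B [B n] - [B n]]] - [B p [B n]]]
  [B [B n] / [B [B n] - [B [B n] - [B p [B n]]]]]
  [B [B n] / [B [B [B n] - [B n]] - [B p [B n]]]]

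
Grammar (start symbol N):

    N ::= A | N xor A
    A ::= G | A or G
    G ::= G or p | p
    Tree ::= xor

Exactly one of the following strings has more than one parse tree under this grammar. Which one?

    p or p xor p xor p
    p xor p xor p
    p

p or p xor p xor p: 2 trees
p xor p xor p: 1 tree
p: 1 tree

p or p xor p xor p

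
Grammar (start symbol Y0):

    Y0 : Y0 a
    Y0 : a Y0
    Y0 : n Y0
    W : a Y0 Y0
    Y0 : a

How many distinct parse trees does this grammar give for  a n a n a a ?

Parse trees for a n a n a a:
  [Y0 [Y0 a [Y0 n [Y0 a [Y0 n [Y0 a]]]]] a]
  [Y0 a [Y0 [Y0 n [Y0 a [Y0 n [Y0 a]]]] a]]
  [Y0 a [Y0 n [Y0 [Y0 a [Y0 n [Y0 a]]] a]]]
  [Y0 a [Y0 n [Y0 a [Y0 [Y0 n [Y0 a]] a]]]]
  [Y0 a [Y0 n [Y0 a [Y0 n [Y0 [Y0 a] a]]]]]
  [Y0 a [Y0 n [Y0 a [Y0 n [Y0 a [Y0 a]]]]]]

6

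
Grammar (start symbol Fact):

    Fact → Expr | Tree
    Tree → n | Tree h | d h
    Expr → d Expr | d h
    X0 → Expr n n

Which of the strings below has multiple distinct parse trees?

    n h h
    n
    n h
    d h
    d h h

d h

n h h: 1 tree
n: 1 tree
n h: 1 tree
d h: 2 trees
d h h: 1 tree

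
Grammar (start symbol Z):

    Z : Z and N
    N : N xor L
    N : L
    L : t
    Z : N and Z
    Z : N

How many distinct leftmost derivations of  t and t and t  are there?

Parse trees for t and t and t:
  [Z [Z [Z [N [L t]]] and [N [L t]]] and [N [L t]]]
  [Z [Z [N [L t]] and [Z [N [L t]]]] and [N [L t]]]
  [Z [N [L t]] and [Z [Z [N [L t]]] and [N [L t]]]]
  [Z [N [L t]] and [Z [N [L t]] and [Z [N [L t]]]]]

4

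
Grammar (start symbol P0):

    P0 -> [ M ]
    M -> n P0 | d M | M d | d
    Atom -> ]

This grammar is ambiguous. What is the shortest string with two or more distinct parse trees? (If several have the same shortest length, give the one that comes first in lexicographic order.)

length 3: no string has ≥2 trees
length 4: [ d d ] has 2 parse trees

Two derivations of [ d d ]:
  P0 ⇒ [ M ] ⇒ [ d M ] ⇒ [ d d ]
  P0 ⇒ [ M ] ⇒ [ M d ] ⇒ [ d d ]

[ d d ]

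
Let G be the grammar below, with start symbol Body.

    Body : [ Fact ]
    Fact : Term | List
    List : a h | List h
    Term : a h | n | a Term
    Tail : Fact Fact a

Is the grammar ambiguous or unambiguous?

Witness: [ a h ]

Derivation 1: Body ⇒ [ Fact ] ⇒ [ Term ] ⇒ [ a h ]
Derivation 2: Body ⇒ [ Fact ] ⇒ [ List ] ⇒ [ a h ]

Two distinct leftmost derivations for the same string.

Ambiguous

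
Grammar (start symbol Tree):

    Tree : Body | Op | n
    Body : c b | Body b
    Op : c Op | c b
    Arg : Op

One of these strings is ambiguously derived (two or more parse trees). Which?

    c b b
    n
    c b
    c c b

c b

c b b: 1 tree
n: 1 tree
c b: 2 trees
c c b: 1 tree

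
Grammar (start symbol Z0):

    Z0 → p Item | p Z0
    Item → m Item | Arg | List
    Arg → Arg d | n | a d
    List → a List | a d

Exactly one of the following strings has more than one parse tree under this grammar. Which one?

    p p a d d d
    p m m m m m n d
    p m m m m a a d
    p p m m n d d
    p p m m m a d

p p m m m a d

p p a d d d: 1 tree
p m m m m m n d: 1 tree
p m m m m a a d: 1 tree
p p m m n d d: 1 tree
p p m m m a d: 2 trees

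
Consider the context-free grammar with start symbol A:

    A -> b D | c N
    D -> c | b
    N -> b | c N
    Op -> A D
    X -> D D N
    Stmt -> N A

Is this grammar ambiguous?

Unambiguous

(Op, X, Stmt are unreachable from A, so their rules don't affect L(A).) Each reachable nonterminal has at most one production per leading terminal, and all productions are right-linear; the derivation is determined token-by-token.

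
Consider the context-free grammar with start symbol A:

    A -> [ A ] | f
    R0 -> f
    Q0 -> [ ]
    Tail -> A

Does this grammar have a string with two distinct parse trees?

Unambiguous

(R0, Q0, Tail are unreachable from A, so their rules don't affect L(A).) L(A) is { openⁿ atom closeⁿ : n ≥ 0 }. The bracket depth fixes n, and the derivation is forced at every step.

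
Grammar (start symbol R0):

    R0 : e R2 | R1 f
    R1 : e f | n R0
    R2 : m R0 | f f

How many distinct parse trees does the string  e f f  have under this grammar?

Parse trees for e f f:
  [R0 e [R2 f f]]
  [R0 [R1 e f] f]

2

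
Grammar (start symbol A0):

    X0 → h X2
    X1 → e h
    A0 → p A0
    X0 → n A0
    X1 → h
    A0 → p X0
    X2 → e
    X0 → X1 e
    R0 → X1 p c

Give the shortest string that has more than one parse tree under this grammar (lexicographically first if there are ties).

p h e

length 3: p h e has 2 parse trees

Two derivations of p h e:
  A0 ⇒ p X0 ⇒ p h X2 ⇒ p h e
  A0 ⇒ p X0 ⇒ p X1 e ⇒ p h e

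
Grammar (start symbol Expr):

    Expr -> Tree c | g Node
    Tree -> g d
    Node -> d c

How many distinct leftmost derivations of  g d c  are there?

Parse trees for g d c:
  [Expr [Tree g d] c]
  [Expr g [Node d c]]

2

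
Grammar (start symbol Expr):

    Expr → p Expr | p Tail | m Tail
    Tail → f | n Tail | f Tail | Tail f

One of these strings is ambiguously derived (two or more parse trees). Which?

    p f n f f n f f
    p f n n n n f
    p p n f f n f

p f n f f n f f

p f n f f n f f: 7 trees
p f n n n n f: 1 tree
p p n f f n f: 1 tree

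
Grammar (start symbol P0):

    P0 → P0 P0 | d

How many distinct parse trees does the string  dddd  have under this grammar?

Parse trees for dddd:
  [P0 [P0 d] [P0 [P0 d] [P0 [P0 d] [P0 d]]]]
  [P0 [P0 d] [P0 [P0 [P0 d] [P0 d]] [P0 d]]]
  [P0 [P0 [P0 d] [P0 d]] [P0 [P0 d] [P0 d]]]
  [P0 [P0 [P0 d] [P0 [P0 d] [P0 d]]] [P0 d]]
  [P0 [P0 [P0 [P0 d] [P0 d]] [P0 d]] [P0 d]]

5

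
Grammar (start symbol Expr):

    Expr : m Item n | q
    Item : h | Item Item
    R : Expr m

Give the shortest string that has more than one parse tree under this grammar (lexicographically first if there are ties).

m h h h n

length 1: no string has ≥2 trees
length 3: no string has ≥2 trees
length 4: no string has ≥2 trees
length 5: m h h h n has 2 parse trees

Two derivations of m h h h n:
  Expr ⇒ m Item n ⇒ m Item Item n ⇒ m h Item n ⇒ m h Item Item n ⇒ m h h Item n ⇒ m h h h n
  Expr ⇒ m Item n ⇒ m Item Item n ⇒ m Item Item Item n ⇒ m h Item Item n ⇒ m h h Item n ⇒ m h h h n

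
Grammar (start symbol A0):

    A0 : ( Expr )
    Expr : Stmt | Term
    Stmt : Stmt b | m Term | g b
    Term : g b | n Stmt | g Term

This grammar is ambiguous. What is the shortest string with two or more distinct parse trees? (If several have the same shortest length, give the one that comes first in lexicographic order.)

length 4: ( g b ) has 2 parse trees

Two derivations of ( g b ):
  A0 ⇒ ( Expr ) ⇒ ( Stmt ) ⇒ ( g b )
  A0 ⇒ ( Expr ) ⇒ ( Term ) ⇒ ( g b )

( g b )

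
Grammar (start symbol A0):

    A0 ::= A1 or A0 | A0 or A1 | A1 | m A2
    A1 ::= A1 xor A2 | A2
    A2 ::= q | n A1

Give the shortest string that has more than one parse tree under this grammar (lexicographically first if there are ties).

q or q

length 1: no string has ≥2 trees
length 2: no string has ≥2 trees
length 3: q or q has 2 parse trees

Two derivations of q or q:
  A0 ⇒ A1 or A0 ⇒ A2 or A0 ⇒ q or A0 ⇒ q or A1 ⇒ q or A2 ⇒ q or q
  A0 ⇒ A0 or A1 ⇒ A1 or A1 ⇒ A2 or A1 ⇒ q or A1 ⇒ q or A2 ⇒ q or q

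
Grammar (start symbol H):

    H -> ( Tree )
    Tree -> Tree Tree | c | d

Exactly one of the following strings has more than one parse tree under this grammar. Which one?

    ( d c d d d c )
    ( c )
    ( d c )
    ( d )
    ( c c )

( d c d d d c ): 42 trees
( c ): 1 tree
( d c ): 1 tree
( d ): 1 tree
( c c ): 1 tree

( d c d d d c )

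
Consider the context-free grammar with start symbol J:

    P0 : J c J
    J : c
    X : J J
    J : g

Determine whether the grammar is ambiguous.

(X, P0 are unreachable from J, so their rules don't affect L(J).) The reachable rules are right-linear with at most one rule per (nonterminal, next-terminal) pair. Each input token forces the next rule, so parsing is deterministic.

Unambiguous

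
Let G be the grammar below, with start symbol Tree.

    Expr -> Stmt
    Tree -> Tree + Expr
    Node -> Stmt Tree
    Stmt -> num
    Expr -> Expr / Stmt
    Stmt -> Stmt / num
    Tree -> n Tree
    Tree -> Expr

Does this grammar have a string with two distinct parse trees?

Witness: num / num

Derivation 1: Tree ⇒ Expr ⇒ Stmt ⇒ Stmt / num ⇒ num / num
Derivation 2: Tree ⇒ Expr ⇒ Expr / Stmt ⇒ Stmt / Stmt ⇒ num / Stmt ⇒ num / num

Two distinct leftmost derivations for the same string.

Ambiguous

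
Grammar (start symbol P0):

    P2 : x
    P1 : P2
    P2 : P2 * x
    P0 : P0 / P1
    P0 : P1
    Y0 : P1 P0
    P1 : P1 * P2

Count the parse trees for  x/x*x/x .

Parse trees for x/x*x/x:
  [P0 [P0 [P0 [P1 [P2 x]]] / [P1 [P2 [P2 x] * x]]] / [P1 [P2 x]]]
  [P0 [P0 [P0 [P1 [P2 x]]] / [P1 [P1 [P2 x]] * [P2 x]]] / [P1 [P2 x]]]

2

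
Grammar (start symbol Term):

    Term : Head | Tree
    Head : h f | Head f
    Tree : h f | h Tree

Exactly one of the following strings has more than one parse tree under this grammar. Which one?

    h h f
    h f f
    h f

h f

h h f: 1 tree
h f f: 1 tree
h f: 2 trees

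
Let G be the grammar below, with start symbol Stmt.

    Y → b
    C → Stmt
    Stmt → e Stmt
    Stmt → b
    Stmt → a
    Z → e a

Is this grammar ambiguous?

Unambiguous

(Y, Z, C are unreachable from Stmt, so their rules don't affect L(Stmt).) Restricted to the reachable nonterminals, every rule has the form A → t or A → t B, and no two rules for the same A share a first terminal. The grammar encodes a DFA — one run per string.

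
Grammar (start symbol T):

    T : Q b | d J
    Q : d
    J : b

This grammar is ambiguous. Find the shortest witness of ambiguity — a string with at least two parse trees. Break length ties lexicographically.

d b

length 2: d b has 2 parse trees

Two derivations of d b:
  T ⇒ Q b ⇒ d b
  T ⇒ d J ⇒ d b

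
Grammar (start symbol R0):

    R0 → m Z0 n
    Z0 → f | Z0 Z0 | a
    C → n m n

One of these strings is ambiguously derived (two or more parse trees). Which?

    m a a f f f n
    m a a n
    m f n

m a a f f f n

m a a f f f n: 14 trees
m a a n: 1 tree
m f n: 1 tree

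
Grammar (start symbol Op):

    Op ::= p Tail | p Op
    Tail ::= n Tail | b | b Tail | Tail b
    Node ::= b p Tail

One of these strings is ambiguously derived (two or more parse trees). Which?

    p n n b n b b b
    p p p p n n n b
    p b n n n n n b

p n n b n b b b: 22 trees
p p p p n n n b: 1 tree
p b n n n n n b: 1 tree

p n n b n b b b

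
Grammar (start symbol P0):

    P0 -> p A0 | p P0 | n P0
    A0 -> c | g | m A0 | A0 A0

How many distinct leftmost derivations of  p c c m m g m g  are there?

Parse trees for p c c m m g m g (showing first 6 of 9):
  [P0 p [A0 [A0 c] [A0 [A0 c] [A0 m [A0 m [A0 [A0 g] [A0 m [A0 g]]]]]]]]
  [P0 p [A0 [A0 c] [A0 [A0 c] [A0 m [A0 [A0 m [A0 g]] [A0 m [A0 g]]]]]]]
  [P0 p [A0 [A0 c] [A0 [A0 c] [A0 [A0 m [A0 m [A0 g]]] [A0 m [A0 g]]]]]]
  [P0 p [A0 [A0 c] [A0 [A0 [A0 c] [A0 m [A0 m [A0 g]]]] [A0 m [A0 g]]]]]
  [P0 p [A0 [A0 [A0 c] [A0 c]] [A0 m [A0 m [A0 [A0 g] [A0 m [A0 g]]]]]]]
  [P0 p [A0 [A0 [A0 c] [A0 c]] [A0 m [A0 [A0 m [A0 g]] [A0 m [A0 g]]]]]]

9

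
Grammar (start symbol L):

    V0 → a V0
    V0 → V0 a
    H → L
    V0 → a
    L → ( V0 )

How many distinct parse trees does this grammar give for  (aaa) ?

Parse trees for (aaa):
  [L ( [V0 a [V0 a [V0 a]]] )]
  [L ( [V0 a [V0 [V0 a] a]] )]
  [L ( [V0 [V0 a [V0 a]] a] )]
  [L ( [V0 [V0 [V0 a] a] a] )]

4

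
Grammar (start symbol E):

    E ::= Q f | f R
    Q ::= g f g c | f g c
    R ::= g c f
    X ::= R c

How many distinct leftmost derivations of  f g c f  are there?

Parse trees for f g c f:
  [E [Q f g c] f]
  [E f [R g c f]]

2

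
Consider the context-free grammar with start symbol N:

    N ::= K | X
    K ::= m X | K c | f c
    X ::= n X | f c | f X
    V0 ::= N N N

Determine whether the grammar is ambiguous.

Witness: f c

Derivation 1: N ⇒ K ⇒ f c
Derivation 2: N ⇒ X ⇒ f c

Two distinct leftmost derivations for the same string.

Ambiguous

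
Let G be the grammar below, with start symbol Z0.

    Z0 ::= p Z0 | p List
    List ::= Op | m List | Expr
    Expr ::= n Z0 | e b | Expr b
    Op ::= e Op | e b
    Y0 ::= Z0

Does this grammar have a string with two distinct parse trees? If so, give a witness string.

Witness: p e b

Derivation 1: Z0 ⇒ p List ⇒ p Op ⇒ p e b
Derivation 2: Z0 ⇒ p List ⇒ p Expr ⇒ p e b

Two distinct leftmost derivations for the same string.

Ambiguous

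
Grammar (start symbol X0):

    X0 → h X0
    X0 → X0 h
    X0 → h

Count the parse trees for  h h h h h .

Parse trees for h h h h h (showing first 6 of 16):
  [X0 h [X0 h [X0 h [X0 h [X0 h]]]]]
  [X0 h [X0 h [X0 h [X0 [X0 h] h]]]]
  [X0 h [X0 h [X0 [X0 h [X0 h]] h]]]
  [X0 h [X0 h [X0 [X0 [X0 h] h] h]]]
  [X0 h [X0 [X0 h [X0 h [X0 h]]] h]]
  [X0 h [X0 [X0 h [X0 [X0 h] h]] h]]

16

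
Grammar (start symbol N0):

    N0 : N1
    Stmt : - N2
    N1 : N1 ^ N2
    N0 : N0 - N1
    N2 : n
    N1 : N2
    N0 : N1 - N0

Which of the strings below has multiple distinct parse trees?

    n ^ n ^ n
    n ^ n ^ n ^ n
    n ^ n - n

n ^ n - n

n ^ n ^ n: 1 tree
n ^ n ^ n ^ n: 1 tree
n ^ n - n: 2 trees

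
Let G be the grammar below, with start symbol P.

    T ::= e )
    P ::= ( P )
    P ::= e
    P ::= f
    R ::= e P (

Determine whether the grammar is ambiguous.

(R, T are unreachable from P, so their rules don't affect L(P).) L(P) is { openⁿ atom closeⁿ : n ≥ 0 }. The bracket depth fixes n, and the derivation is forced at every step.

Unambiguous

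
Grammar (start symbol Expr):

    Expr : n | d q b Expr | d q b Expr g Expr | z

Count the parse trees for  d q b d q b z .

Parse trees for d q b d q b z:
  [Expr d q b [Expr d q b [Expr z]]]

1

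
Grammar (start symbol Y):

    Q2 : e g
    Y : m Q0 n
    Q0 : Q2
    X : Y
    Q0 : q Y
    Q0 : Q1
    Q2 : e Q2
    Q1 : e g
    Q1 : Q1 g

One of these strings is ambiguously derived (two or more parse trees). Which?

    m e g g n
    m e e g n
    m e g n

m e g n

m e g g n: 1 tree
m e e g n: 1 tree
m e g n: 2 trees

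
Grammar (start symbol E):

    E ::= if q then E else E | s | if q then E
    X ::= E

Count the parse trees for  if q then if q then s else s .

Parse trees for if q then if q then s else s:
  [E if q then [E if q then [E s]] else [E s]]
  [E if q then [E if q then [E s] else [E s]]]

2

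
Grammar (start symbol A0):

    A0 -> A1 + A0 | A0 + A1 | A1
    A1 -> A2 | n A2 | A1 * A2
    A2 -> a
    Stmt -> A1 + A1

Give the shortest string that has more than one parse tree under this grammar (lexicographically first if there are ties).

a + a

length 1: no string has ≥2 trees
length 2: no string has ≥2 trees
length 3: a + a has 2 parse trees

Two derivations of a + a:
  A0 ⇒ A1 + A0 ⇒ A2 + A0 ⇒ a + A0 ⇒ a + A1 ⇒ a + A2 ⇒ a + a
  A0 ⇒ A0 + A1 ⇒ A1 + A1 ⇒ A2 + A1 ⇒ a + A1 ⇒ a + A2 ⇒ a + a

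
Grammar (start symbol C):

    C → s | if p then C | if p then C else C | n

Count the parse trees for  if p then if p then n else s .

Parse trees for if p then if p then n else s:
  [C if p then [C if p then [C n] else [C s]]]
  [C if p then [C if p then [C n]] else [C s]]

2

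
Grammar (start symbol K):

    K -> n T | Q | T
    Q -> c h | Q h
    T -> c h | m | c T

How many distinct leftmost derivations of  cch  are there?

1

Parse trees for cch:
  [K [T c [T c h]]]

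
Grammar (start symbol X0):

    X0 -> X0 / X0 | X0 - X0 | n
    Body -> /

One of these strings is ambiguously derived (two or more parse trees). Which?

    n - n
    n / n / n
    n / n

n / n / n

n - n: 1 tree
n / n / n: 2 trees
n / n: 1 tree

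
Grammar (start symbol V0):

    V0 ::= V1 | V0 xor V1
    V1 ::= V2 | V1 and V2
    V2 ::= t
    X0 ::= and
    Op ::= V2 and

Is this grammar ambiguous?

Only V0, V1, V2 are reachable from V0; ignoring the rest: This is a standard precedence ladder (V0 over V1 over V2), with each level left-recursive on its own operator ('xor' at V0, 'and' at V1). That structure is LR(1), hence unambiguous.

Unambiguous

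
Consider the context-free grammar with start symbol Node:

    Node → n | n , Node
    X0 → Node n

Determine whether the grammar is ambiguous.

(X0 is unreachable from Node, so its rules don't affect L(Node).) Right-recursive list with a separator: after each atom, whether the separator follows determines the rule. One parse per string.

Unambiguous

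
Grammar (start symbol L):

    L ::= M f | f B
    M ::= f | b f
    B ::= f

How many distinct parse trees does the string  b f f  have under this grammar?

Parse trees for b f f:
  [L [M b f] f]

1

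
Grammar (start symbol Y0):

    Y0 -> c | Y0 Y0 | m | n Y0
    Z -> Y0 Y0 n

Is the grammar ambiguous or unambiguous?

Witness: c c c

Derivation 1: Y0 ⇒ Y0 Y0 ⇒ c Y0 ⇒ c Y0 Y0 ⇒ c c Y0 ⇒ c c c
Derivation 2: Y0 ⇒ Y0 Y0 ⇒ Y0 Y0 Y0 ⇒ c Y0 Y0 ⇒ c c Y0 ⇒ c c c

Two distinct leftmost derivations for the same string.

Ambiguous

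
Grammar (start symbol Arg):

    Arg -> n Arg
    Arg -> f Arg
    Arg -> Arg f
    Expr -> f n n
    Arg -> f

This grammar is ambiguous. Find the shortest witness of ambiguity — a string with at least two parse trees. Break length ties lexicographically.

f f

length 1: no string has ≥2 trees
length 2: f f has 2 parse trees

Two derivations of f f:
  Arg ⇒ f Arg ⇒ f f
  Arg ⇒ Arg f ⇒ f f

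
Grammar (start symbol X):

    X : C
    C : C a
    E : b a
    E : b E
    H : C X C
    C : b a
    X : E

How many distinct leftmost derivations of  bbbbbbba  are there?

1

Parse trees for bbbbbbba:
  [X [E b [E b [E b [E b [E b [E b [E b a]]]]]]]]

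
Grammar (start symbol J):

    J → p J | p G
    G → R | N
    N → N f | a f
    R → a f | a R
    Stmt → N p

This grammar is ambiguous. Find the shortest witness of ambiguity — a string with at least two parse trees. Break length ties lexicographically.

length 3: p a f has 2 parse trees

Two derivations of p a f:
  J ⇒ p G ⇒ p R ⇒ p a f
  J ⇒ p G ⇒ p N ⇒ p a f

p a f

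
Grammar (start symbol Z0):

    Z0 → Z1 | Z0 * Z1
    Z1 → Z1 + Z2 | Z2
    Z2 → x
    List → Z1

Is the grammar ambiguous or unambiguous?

Only Z0, Z1, Z2 are reachable from Z0; ignoring the rest: This is a standard precedence ladder (Z0 over Z1 over Z2), with each level left-recursive on its own operator ('*' at Z0, '+' at Z1). That structure is LR(1), hence unambiguous.

Unambiguous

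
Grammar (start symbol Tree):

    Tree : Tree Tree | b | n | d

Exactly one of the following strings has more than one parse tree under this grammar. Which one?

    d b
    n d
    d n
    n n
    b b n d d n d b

d b: 1 tree
n d: 1 tree
d n: 1 tree
n n: 1 tree
b b n d d n d b: 429 trees

b b n d d n d b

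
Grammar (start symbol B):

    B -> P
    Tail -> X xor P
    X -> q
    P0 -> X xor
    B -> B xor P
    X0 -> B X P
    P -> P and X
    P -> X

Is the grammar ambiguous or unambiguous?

Unambiguous

(X0, Tail, P0 are unreachable from B, so their rules don't affect L(B).) The grammar is stratified — B handles 'xor' (left-recursive), P handles 'and', X atoms. Each operator has a fixed associativity and precedence level, so every string has one parse.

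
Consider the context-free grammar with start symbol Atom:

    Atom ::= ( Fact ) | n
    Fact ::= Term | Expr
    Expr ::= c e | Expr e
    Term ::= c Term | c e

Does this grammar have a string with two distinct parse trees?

Ambiguous

Witness: ( c e )

Derivation 1: Atom ⇒ ( Fact ) ⇒ ( Term ) ⇒ ( c e )
Derivation 2: Atom ⇒ ( Fact ) ⇒ ( Expr ) ⇒ ( c e )

Two distinct leftmost derivations for the same string.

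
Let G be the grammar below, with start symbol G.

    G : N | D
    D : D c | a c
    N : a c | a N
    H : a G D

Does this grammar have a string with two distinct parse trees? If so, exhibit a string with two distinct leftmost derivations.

Ambiguous

Witness: a c

Derivation 1: G ⇒ N ⇒ a c
Derivation 2: G ⇒ D ⇒ a c

Two distinct leftmost derivations for the same string.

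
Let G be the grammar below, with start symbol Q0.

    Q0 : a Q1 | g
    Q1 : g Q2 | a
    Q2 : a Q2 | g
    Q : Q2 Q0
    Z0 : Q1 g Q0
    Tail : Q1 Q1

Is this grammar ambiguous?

Only Q0, Q1, Q2 are reachable from Q0; ignoring the rest: Each reachable nonterminal has at most one production per leading terminal, and all productions are right-linear; the derivation is determined token-by-token.

Unambiguous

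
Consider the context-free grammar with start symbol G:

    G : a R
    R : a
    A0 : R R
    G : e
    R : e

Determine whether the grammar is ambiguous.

Only G, R are reachable from G; ignoring the rest: The reachable rules are right-linear with at most one rule per (nonterminal, next-terminal) pair. Each input token forces the next rule, so parsing is deterministic.

Unambiguous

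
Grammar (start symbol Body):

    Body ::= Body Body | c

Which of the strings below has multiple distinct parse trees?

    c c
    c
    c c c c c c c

c c: 1 tree
c: 1 tree
c c c c c c c: 132 trees

c c c c c c c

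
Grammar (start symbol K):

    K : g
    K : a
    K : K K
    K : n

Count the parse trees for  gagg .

Parse trees for gagg:
  [K [K g] [K [K a] [K [K g] [K g]]]]
  [K [K g] [K [K [K a] [K g]] [K g]]]
  [K [K [K g] [K a]] [K [K g] [K g]]]
  [K [K [K g] [K [K a] [K g]]] [K g]]
  [K [K [K [K g] [K a]] [K g]] [K g]]

5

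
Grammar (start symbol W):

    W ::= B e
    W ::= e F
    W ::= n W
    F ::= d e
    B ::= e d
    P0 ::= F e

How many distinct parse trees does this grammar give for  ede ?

Parse trees for ede:
  [W [B e d] e]
  [W e [F d e]]

2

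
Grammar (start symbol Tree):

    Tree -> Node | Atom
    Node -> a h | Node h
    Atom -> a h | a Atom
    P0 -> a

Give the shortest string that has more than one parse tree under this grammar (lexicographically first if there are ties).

length 2: a h has 2 parse trees

Two derivations of a h:
  Tree ⇒ Node ⇒ a h
  Tree ⇒ Atom ⇒ a h

a h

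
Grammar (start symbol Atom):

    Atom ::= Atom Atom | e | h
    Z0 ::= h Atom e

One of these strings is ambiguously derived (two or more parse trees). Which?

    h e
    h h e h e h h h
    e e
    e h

h h e h e h h h

h e: 1 tree
h h e h e h h h: 429 trees
e e: 1 tree
e h: 1 tree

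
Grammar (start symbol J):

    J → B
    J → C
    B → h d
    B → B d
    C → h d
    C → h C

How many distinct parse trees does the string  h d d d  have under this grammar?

1

Parse trees for h d d d:
  [J [B [B [B h d] d] d]]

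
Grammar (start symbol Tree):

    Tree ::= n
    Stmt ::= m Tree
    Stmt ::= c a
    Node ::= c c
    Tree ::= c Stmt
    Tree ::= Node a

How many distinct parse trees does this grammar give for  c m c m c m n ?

1

Parse trees for c m c m c m n:
  [Tree c [Stmt m [Tree c [Stmt m [Tree c [Stmt m [Tree n]]]]]]]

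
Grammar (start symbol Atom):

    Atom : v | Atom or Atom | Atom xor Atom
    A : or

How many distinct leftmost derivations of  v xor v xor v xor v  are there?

5

Parse trees for v xor v xor v xor v:
  [Atom [Atom v] xor [Atom [Atom v] xor [Atom [Atom v] xor [Atom v]]]]
  [Atom [Atom v] xor [Atom [Atom [Atom v] xor [Atom v]] xor [Atom v]]]
  [Atom [Atom [Atom v] xor [Atom v]] xor [Atom [Atom v] xor [Atom v]]]
  [Atom [Atom [Atom v] xor [Atom [Atom v] xor [Atom v]]] xor [Atom v]]
  [Atom [Atom [Atom [Atom v] xor [Atom v]] xor [Atom v]] xor [Atom v]]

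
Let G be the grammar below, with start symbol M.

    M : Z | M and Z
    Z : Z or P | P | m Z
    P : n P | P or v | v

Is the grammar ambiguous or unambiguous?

Witness: v or v

Derivation 1: M ⇒ Z ⇒ Z or P ⇒ P or P ⇒ v or P ⇒ v or v
Derivation 2: M ⇒ Z ⇒ P ⇒ P or v ⇒ v or v

Two distinct leftmost derivations for the same string.

Ambiguous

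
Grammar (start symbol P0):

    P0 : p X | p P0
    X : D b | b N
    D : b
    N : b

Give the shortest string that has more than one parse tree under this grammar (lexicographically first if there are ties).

p b b

length 3: p b b has 2 parse trees

Two derivations of p b b:
  P0 ⇒ p X ⇒ p D b ⇒ p b b
  P0 ⇒ p X ⇒ p b N ⇒ p b b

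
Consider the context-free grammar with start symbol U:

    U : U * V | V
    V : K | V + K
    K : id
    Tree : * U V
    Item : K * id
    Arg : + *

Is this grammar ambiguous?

Unambiguous

(Tree, Item, Arg are unreachable from U, so their rules don't affect L(U).) This is a standard precedence ladder (U over V over K), with each level left-recursive on its own operator ('*' at U, '+' at V). That structure is LR(1), hence unambiguous.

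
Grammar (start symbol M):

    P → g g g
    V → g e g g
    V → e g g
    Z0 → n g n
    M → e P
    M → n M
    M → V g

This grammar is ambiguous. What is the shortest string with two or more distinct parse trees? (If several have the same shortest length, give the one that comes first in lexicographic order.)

length 4: e g g g has 2 parse trees

Two derivations of e g g g:
  M ⇒ e P ⇒ e g g g
  M ⇒ V g ⇒ e g g g

e g g g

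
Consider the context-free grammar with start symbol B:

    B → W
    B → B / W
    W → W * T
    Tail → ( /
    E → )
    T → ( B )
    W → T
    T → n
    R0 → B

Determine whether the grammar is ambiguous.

(E, R0, Tail are unreachable from B, so their rules don't affect L(B).) B → B / W | W  ;  W → W * T | T  — a left-associative chain with T at the bottom. Each string factors uniquely by precedence.

Unambiguous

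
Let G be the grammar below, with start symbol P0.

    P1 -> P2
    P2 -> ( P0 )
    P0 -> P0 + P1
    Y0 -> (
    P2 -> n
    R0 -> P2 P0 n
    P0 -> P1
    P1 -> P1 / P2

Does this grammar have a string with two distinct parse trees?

(Y0, R0 are unreachable from P0, so their rules don't affect L(P0).) P0 → P0 + P1 | P1  ;  P1 → P1 / P2 | P2  — a left-associative chain with P2 at the bottom. Each string factors uniquely by precedence.

Unambiguous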